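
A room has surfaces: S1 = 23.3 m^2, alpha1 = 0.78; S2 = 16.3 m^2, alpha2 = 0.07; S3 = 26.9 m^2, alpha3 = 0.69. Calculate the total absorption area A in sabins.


Given surfaces:
  Surface 1: 23.3 * 0.78 = 18.174
  Surface 2: 16.3 * 0.07 = 1.141
  Surface 3: 26.9 * 0.69 = 18.561
Formula: A = sum(Si * alpha_i)
A = 18.174 + 1.141 + 18.561
A = 37.88

37.88 sabins


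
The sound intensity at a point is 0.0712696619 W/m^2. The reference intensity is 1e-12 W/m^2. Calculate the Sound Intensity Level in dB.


Given values:
  I = 0.0712696619 W/m^2
  I_ref = 1e-12 W/m^2
Formula: SIL = 10 * log10(I / I_ref)
Compute ratio: I / I_ref = 71269661900
Compute log10: log10(71269661900) = 10.852905
Multiply: SIL = 10 * 10.852905 = 108.53

108.53 dB


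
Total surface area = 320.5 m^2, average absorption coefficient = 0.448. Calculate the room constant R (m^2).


Given values:
  S = 320.5 m^2, alpha = 0.448
Formula: R = S * alpha / (1 - alpha)
Numerator: 320.5 * 0.448 = 143.584
Denominator: 1 - 0.448 = 0.552
R = 143.584 / 0.552 = 260.12

260.12 m^2


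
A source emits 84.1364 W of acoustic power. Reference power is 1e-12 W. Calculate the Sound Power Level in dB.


Given values:
  W = 84.1364 W
  W_ref = 1e-12 W
Formula: SWL = 10 * log10(W / W_ref)
Compute ratio: W / W_ref = 84136400000000
Compute log10: log10(84136400000000) = 13.924984
Multiply: SWL = 10 * 13.924984 = 139.25

139.25 dB


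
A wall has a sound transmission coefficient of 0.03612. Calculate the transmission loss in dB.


Given values:
  tau = 0.03612
Formula: TL = 10 * log10(1 / tau)
Compute 1 / tau = 1 / 0.03612 = 27.6855
Compute log10(27.6855) = 1.442252
TL = 10 * 1.442252 = 14.42

14.42 dB


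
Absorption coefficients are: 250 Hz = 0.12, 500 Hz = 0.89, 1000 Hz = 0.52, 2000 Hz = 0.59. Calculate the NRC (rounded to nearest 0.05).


Given values:
  a_250 = 0.12, a_500 = 0.89
  a_1000 = 0.52, a_2000 = 0.59
Formula: NRC = (a250 + a500 + a1000 + a2000) / 4
Sum = 0.12 + 0.89 + 0.52 + 0.59 = 2.12
NRC = 2.12 / 4 = 0.53
Rounded to nearest 0.05: 0.55

0.55


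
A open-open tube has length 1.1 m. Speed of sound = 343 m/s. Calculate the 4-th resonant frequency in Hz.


Given values:
  Tube type: open-open, L = 1.1 m, c = 343 m/s, n = 4
Formula: f_n = n * c / (2 * L)
Compute 2 * L = 2 * 1.1 = 2.2
f = 4 * 343 / 2.2
f = 623.64

623.64 Hz


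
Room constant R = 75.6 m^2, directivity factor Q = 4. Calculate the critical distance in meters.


Given values:
  R = 75.6 m^2, Q = 4
Formula: d_c = 0.141 * sqrt(Q * R)
Compute Q * R = 4 * 75.6 = 302.4
Compute sqrt(302.4) = 17.3897
d_c = 0.141 * 17.3897 = 2.452

2.452 m


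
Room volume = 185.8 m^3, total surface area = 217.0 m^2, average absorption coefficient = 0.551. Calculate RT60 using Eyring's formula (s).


Given values:
  V = 185.8 m^3, S = 217.0 m^2, alpha = 0.551
Formula: RT60 = 0.161 * V / (-S * ln(1 - alpha))
Compute ln(1 - 0.551) = ln(0.449) = -0.800732
Denominator: -217.0 * -0.800732 = 173.7588
Numerator: 0.161 * 185.8 = 29.9138
RT60 = 29.9138 / 173.7588 = 0.172

0.172 s


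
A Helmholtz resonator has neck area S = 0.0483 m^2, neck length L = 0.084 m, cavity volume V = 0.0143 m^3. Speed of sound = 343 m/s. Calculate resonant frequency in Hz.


Given values:
  S = 0.0483 m^2, L = 0.084 m, V = 0.0143 m^3, c = 343 m/s
Formula: f = (c / (2*pi)) * sqrt(S / (V * L))
Compute V * L = 0.0143 * 0.084 = 0.0012012
Compute S / (V * L) = 0.0483 / 0.0012012 = 40.2098
Compute sqrt(40.2098) = 6.34112
Compute c / (2*pi) = 343 / 6.283185 = 54.590148
f = 54.590148 * 6.34112 = 346.16

346.16 Hz


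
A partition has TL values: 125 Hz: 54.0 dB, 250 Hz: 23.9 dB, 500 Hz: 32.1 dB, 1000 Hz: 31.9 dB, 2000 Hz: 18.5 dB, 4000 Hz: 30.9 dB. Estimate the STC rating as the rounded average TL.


Given TL values at each frequency:
  125 Hz: 54.0 dB
  250 Hz: 23.9 dB
  500 Hz: 32.1 dB
  1000 Hz: 31.9 dB
  2000 Hz: 18.5 dB
  4000 Hz: 30.9 dB
Formula: STC ~ round(average of TL values)
Sum = 54.0 + 23.9 + 32.1 + 31.9 + 18.5 + 30.9 = 191.3
Average = 191.3 / 6 = 31.88
Rounded: 32

32


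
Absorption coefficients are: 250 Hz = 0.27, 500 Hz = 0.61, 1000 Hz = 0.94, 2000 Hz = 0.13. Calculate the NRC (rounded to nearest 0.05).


Given values:
  a_250 = 0.27, a_500 = 0.61
  a_1000 = 0.94, a_2000 = 0.13
Formula: NRC = (a250 + a500 + a1000 + a2000) / 4
Sum = 0.27 + 0.61 + 0.94 + 0.13 = 1.95
NRC = 1.95 / 4 = 0.4875
Rounded to nearest 0.05: 0.5

0.5


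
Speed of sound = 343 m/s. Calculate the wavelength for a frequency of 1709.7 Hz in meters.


Given values:
  c = 343 m/s, f = 1709.7 Hz
Formula: lambda = c / f
lambda = 343 / 1709.7
lambda = 0.2006

0.2006 m


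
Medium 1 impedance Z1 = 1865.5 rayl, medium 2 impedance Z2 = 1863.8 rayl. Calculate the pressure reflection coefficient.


Given values:
  Z1 = 1865.5 rayl, Z2 = 1863.8 rayl
Formula: R = (Z2 - Z1) / (Z2 + Z1)
Numerator: Z2 - Z1 = 1863.8 - 1865.5 = -1.7
Denominator: Z2 + Z1 = 1863.8 + 1865.5 = 3729.3
R = -1.7 / 3729.3 = -0.0005

-0.0005


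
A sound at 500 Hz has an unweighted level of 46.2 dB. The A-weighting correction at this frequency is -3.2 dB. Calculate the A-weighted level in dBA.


Given values:
  SPL = 46.2 dB
  A-weighting at 500 Hz = -3.2 dB
Formula: L_A = SPL + A_weight
L_A = 46.2 + (-3.2)
L_A = 43.0

43.0 dBA


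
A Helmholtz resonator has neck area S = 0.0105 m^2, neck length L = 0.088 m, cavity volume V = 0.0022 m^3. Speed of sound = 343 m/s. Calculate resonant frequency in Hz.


Given values:
  S = 0.0105 m^2, L = 0.088 m, V = 0.0022 m^3, c = 343 m/s
Formula: f = (c / (2*pi)) * sqrt(S / (V * L))
Compute V * L = 0.0022 * 0.088 = 0.0001936
Compute S / (V * L) = 0.0105 / 0.0001936 = 54.2355
Compute sqrt(54.2355) = 7.364476
Compute c / (2*pi) = 343 / 6.283185 = 54.590148
f = 54.590148 * 7.364476 = 402.03

402.03 Hz


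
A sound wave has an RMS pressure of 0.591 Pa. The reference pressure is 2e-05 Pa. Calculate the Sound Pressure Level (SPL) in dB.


Given values:
  p = 0.591 Pa
  p_ref = 2e-05 Pa
Formula: SPL = 20 * log10(p / p_ref)
Compute ratio: p / p_ref = 0.591 / 2e-05 = 29550
Compute log10: log10(29550) = 4.470557
Multiply: SPL = 20 * 4.470557 = 89.41

89.41 dB


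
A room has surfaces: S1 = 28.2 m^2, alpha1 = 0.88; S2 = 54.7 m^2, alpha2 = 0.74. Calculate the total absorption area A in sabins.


Given surfaces:
  Surface 1: 28.2 * 0.88 = 24.816
  Surface 2: 54.7 * 0.74 = 40.478
Formula: A = sum(Si * alpha_i)
A = 24.816 + 40.478
A = 65.29

65.29 sabins


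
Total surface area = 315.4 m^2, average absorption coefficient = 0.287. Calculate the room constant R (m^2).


Given values:
  S = 315.4 m^2, alpha = 0.287
Formula: R = S * alpha / (1 - alpha)
Numerator: 315.4 * 0.287 = 90.5198
Denominator: 1 - 0.287 = 0.713
R = 90.5198 / 0.713 = 126.96

126.96 m^2


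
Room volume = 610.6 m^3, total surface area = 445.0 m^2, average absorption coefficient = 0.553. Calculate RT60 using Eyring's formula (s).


Given values:
  V = 610.6 m^3, S = 445.0 m^2, alpha = 0.553
Formula: RT60 = 0.161 * V / (-S * ln(1 - alpha))
Compute ln(1 - 0.553) = ln(0.447) = -0.805197
Denominator: -445.0 * -0.805197 = 358.3127
Numerator: 0.161 * 610.6 = 98.3066
RT60 = 98.3066 / 358.3127 = 0.274

0.274 s


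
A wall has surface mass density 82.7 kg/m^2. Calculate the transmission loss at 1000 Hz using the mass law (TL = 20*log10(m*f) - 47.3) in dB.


Given values:
  m = 82.7 kg/m^2, f = 1000 Hz
Formula: TL = 20 * log10(m * f) - 47.3
Compute m * f = 82.7 * 1000 = 82700.0
Compute log10(82700.0) = 4.917506
Compute 20 * 4.917506 = 98.3501
TL = 98.3501 - 47.3 = 51.05

51.05 dB


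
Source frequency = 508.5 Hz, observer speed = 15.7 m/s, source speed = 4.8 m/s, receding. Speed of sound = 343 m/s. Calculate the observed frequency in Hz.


Given values:
  f_s = 508.5 Hz, v_o = 15.7 m/s, v_s = 4.8 m/s
  Direction: receding
Formula: f_o = f_s * (c - v_o) / (c + v_s)
Numerator: c - v_o = 343 - 15.7 = 327.3
Denominator: c + v_s = 343 + 4.8 = 347.8
f_o = 508.5 * 327.3 / 347.8 = 478.53

478.53 Hz


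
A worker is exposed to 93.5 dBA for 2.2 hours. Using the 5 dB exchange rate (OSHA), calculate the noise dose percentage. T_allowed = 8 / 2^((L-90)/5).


Given values:
  L = 93.5 dBA, T = 2.2 hours
Formula: T_allowed = 8 / 2^((L - 90) / 5)
Compute exponent: (93.5 - 90) / 5 = 0.7
Compute 2^(0.7) = 1.624505
T_allowed = 8 / 1.624505 = 4.924577 hours
Dose = (T / T_allowed) * 100
Dose = (2.2 / 4.924577) * 100 = 44.67

44.67 %


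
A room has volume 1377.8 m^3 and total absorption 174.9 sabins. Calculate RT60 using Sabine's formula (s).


Given values:
  V = 1377.8 m^3
  A = 174.9 sabins
Formula: RT60 = 0.161 * V / A
Numerator: 0.161 * 1377.8 = 221.8258
RT60 = 221.8258 / 174.9 = 1.268

1.268 s


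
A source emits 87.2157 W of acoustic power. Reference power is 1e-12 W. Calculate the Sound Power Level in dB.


Given values:
  W = 87.2157 W
  W_ref = 1e-12 W
Formula: SWL = 10 * log10(W / W_ref)
Compute ratio: W / W_ref = 87215700000000
Compute log10: log10(87215700000000) = 13.940595
Multiply: SWL = 10 * 13.940595 = 139.41

139.41 dB


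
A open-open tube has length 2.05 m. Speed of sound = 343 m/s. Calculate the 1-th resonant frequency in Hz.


Given values:
  Tube type: open-open, L = 2.05 m, c = 343 m/s, n = 1
Formula: f_n = n * c / (2 * L)
Compute 2 * L = 2 * 2.05 = 4.1
f = 1 * 343 / 4.1
f = 83.66

83.66 Hz


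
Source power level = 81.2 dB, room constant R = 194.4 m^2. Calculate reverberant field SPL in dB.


Given values:
  Lw = 81.2 dB, R = 194.4 m^2
Formula: SPL = Lw + 10 * log10(4 / R)
Compute 4 / R = 4 / 194.4 = 0.020576
Compute 10 * log10(0.020576) = -16.8664
SPL = 81.2 + (-16.8664) = 64.33

64.33 dB


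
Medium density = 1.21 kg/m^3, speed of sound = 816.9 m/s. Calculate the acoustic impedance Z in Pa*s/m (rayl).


Given values:
  rho = 1.21 kg/m^3
  c = 816.9 m/s
Formula: Z = rho * c
Z = 1.21 * 816.9
Z = 988.45

988.45 rayl


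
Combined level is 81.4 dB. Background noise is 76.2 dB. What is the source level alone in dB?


Given values:
  L_total = 81.4 dB, L_bg = 76.2 dB
Formula: L_source = 10 * log10(10^(L_total/10) - 10^(L_bg/10))
Convert to linear:
  10^(81.4/10) = 138038426.4603
  10^(76.2/10) = 41686938.347
Difference: 138038426.4603 - 41686938.347 = 96351488.1133
L_source = 10 * log10(96351488.1133) = 79.84

79.84 dB


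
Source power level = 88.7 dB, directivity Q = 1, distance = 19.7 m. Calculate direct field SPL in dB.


Given values:
  Lw = 88.7 dB, Q = 1, r = 19.7 m
Formula: SPL = Lw + 10 * log10(Q / (4 * pi * r^2))
Compute 4 * pi * r^2 = 4 * pi * 19.7^2 = 4876.8828
Compute Q / denom = 1 / 4876.8828 = 0.00020505
Compute 10 * log10(0.00020505) = -36.8814
SPL = 88.7 + (-36.8814) = 51.82

51.82 dB


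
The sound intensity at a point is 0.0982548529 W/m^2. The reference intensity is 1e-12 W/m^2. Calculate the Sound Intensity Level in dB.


Given values:
  I = 0.0982548529 W/m^2
  I_ref = 1e-12 W/m^2
Formula: SIL = 10 * log10(I / I_ref)
Compute ratio: I / I_ref = 98254852900
Compute log10: log10(98254852900) = 10.992354
Multiply: SIL = 10 * 10.992354 = 109.92

109.92 dB


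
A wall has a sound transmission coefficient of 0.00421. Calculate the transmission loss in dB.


Given values:
  tau = 0.00421
Formula: TL = 10 * log10(1 / tau)
Compute 1 / tau = 1 / 0.00421 = 237.5297
Compute log10(237.5297) = 2.375718
TL = 10 * 2.375718 = 23.76

23.76 dB


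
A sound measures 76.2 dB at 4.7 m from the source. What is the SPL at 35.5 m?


Given values:
  SPL1 = 76.2 dB, r1 = 4.7 m, r2 = 35.5 m
Formula: SPL2 = SPL1 - 20 * log10(r2 / r1)
Compute ratio: r2 / r1 = 35.5 / 4.7 = 7.5532
Compute log10: log10(7.5532) = 0.878131
Compute drop: 20 * 0.878131 = 17.5626
SPL2 = 76.2 - 17.5626 = 58.64

58.64 dB


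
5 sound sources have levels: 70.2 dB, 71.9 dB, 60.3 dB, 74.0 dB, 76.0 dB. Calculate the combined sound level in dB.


Formula: L_total = 10 * log10( sum(10^(Li/10)) )
  Source 1: 10^(70.2/10) = 10471285.4805
  Source 2: 10^(71.9/10) = 15488166.1891
  Source 3: 10^(60.3/10) = 1071519.3052
  Source 4: 10^(74.0/10) = 25118864.3151
  Source 5: 10^(76.0/10) = 39810717.0553
Sum of linear values = 91960552.3452
L_total = 10 * log10(91960552.3452) = 79.64

79.64 dB


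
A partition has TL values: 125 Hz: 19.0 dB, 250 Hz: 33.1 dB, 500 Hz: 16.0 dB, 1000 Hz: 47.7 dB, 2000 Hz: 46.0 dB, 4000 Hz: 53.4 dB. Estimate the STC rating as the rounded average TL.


Given TL values at each frequency:
  125 Hz: 19.0 dB
  250 Hz: 33.1 dB
  500 Hz: 16.0 dB
  1000 Hz: 47.7 dB
  2000 Hz: 46.0 dB
  4000 Hz: 53.4 dB
Formula: STC ~ round(average of TL values)
Sum = 19.0 + 33.1 + 16.0 + 47.7 + 46.0 + 53.4 = 215.2
Average = 215.2 / 6 = 35.87
Rounded: 36

36


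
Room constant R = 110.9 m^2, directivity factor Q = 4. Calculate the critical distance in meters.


Given values:
  R = 110.9 m^2, Q = 4
Formula: d_c = 0.141 * sqrt(Q * R)
Compute Q * R = 4 * 110.9 = 443.6
Compute sqrt(443.6) = 21.0618
d_c = 0.141 * 21.0618 = 2.97

2.97 m


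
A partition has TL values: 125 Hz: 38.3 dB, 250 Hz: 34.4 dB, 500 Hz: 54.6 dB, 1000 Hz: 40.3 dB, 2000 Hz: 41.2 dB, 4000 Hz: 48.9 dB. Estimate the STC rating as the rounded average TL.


Given TL values at each frequency:
  125 Hz: 38.3 dB
  250 Hz: 34.4 dB
  500 Hz: 54.6 dB
  1000 Hz: 40.3 dB
  2000 Hz: 41.2 dB
  4000 Hz: 48.9 dB
Formula: STC ~ round(average of TL values)
Sum = 38.3 + 34.4 + 54.6 + 40.3 + 41.2 + 48.9 = 257.7
Average = 257.7 / 6 = 42.95
Rounded: 43

43


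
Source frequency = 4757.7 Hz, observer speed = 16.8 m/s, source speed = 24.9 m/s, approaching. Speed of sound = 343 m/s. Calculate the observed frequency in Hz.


Given values:
  f_s = 4757.7 Hz, v_o = 16.8 m/s, v_s = 24.9 m/s
  Direction: approaching
Formula: f_o = f_s * (c + v_o) / (c - v_s)
Numerator: c + v_o = 343 + 16.8 = 359.8
Denominator: c - v_s = 343 - 24.9 = 318.1
f_o = 4757.7 * 359.8 / 318.1 = 5381.39

5381.39 Hz


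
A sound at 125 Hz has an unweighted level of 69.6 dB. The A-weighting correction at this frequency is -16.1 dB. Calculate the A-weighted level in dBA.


Given values:
  SPL = 69.6 dB
  A-weighting at 125 Hz = -16.1 dB
Formula: L_A = SPL + A_weight
L_A = 69.6 + (-16.1)
L_A = 53.5

53.5 dBA


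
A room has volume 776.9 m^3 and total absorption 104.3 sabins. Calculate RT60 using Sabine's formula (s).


Given values:
  V = 776.9 m^3
  A = 104.3 sabins
Formula: RT60 = 0.161 * V / A
Numerator: 0.161 * 776.9 = 125.0809
RT60 = 125.0809 / 104.3 = 1.199

1.199 s


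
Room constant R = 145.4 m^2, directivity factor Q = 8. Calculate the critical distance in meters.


Given values:
  R = 145.4 m^2, Q = 8
Formula: d_c = 0.141 * sqrt(Q * R)
Compute Q * R = 8 * 145.4 = 1163.2
Compute sqrt(1163.2) = 34.1057
d_c = 0.141 * 34.1057 = 4.809

4.809 m


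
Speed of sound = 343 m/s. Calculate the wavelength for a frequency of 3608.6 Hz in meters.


Given values:
  c = 343 m/s, f = 3608.6 Hz
Formula: lambda = c / f
lambda = 343 / 3608.6
lambda = 0.0951

0.0951 m


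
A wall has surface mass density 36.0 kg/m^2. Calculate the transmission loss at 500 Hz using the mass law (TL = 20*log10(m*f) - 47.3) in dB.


Given values:
  m = 36.0 kg/m^2, f = 500 Hz
Formula: TL = 20 * log10(m * f) - 47.3
Compute m * f = 36.0 * 500 = 18000.0
Compute log10(18000.0) = 4.255273
Compute 20 * 4.255273 = 85.1055
TL = 85.1055 - 47.3 = 37.81

37.81 dB


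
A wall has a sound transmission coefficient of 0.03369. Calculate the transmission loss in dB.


Given values:
  tau = 0.03369
Formula: TL = 10 * log10(1 / tau)
Compute 1 / tau = 1 / 0.03369 = 29.6824
Compute log10(29.6824) = 1.472499
TL = 10 * 1.472499 = 14.72

14.72 dB


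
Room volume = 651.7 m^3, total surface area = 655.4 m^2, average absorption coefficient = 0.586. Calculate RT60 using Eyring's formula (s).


Given values:
  V = 651.7 m^3, S = 655.4 m^2, alpha = 0.586
Formula: RT60 = 0.161 * V / (-S * ln(1 - alpha))
Compute ln(1 - 0.586) = ln(0.414) = -0.881889
Denominator: -655.4 * -0.881889 = 577.9901
Numerator: 0.161 * 651.7 = 104.9237
RT60 = 104.9237 / 577.9901 = 0.182

0.182 s


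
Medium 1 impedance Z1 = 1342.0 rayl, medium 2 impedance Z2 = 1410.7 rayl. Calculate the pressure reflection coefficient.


Given values:
  Z1 = 1342.0 rayl, Z2 = 1410.7 rayl
Formula: R = (Z2 - Z1) / (Z2 + Z1)
Numerator: Z2 - Z1 = 1410.7 - 1342.0 = 68.7
Denominator: Z2 + Z1 = 1410.7 + 1342.0 = 2752.7
R = 68.7 / 2752.7 = 0.025

0.025


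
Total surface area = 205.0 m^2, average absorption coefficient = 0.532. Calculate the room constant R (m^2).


Given values:
  S = 205.0 m^2, alpha = 0.532
Formula: R = S * alpha / (1 - alpha)
Numerator: 205.0 * 0.532 = 109.06
Denominator: 1 - 0.532 = 0.468
R = 109.06 / 0.468 = 233.03

233.03 m^2


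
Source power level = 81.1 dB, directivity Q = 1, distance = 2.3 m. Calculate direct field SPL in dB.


Given values:
  Lw = 81.1 dB, Q = 1, r = 2.3 m
Formula: SPL = Lw + 10 * log10(Q / (4 * pi * r^2))
Compute 4 * pi * r^2 = 4 * pi * 2.3^2 = 66.4761
Compute Q / denom = 1 / 66.4761 = 0.015043
Compute 10 * log10(0.015043) = -18.2267
SPL = 81.1 + (-18.2267) = 62.87

62.87 dB


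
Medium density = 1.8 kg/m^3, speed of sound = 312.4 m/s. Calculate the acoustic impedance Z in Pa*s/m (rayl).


Given values:
  rho = 1.8 kg/m^3
  c = 312.4 m/s
Formula: Z = rho * c
Z = 1.8 * 312.4
Z = 562.32

562.32 rayl


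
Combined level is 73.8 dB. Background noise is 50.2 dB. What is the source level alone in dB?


Given values:
  L_total = 73.8 dB, L_bg = 50.2 dB
Formula: L_source = 10 * log10(10^(L_total/10) - 10^(L_bg/10))
Convert to linear:
  10^(73.8/10) = 23988329.1902
  10^(50.2/10) = 104712.8548
Difference: 23988329.1902 - 104712.8548 = 23883616.3354
L_source = 10 * log10(23883616.3354) = 73.78

73.78 dB


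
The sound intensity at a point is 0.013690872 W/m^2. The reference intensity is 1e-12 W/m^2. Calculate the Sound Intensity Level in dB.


Given values:
  I = 0.013690872 W/m^2
  I_ref = 1e-12 W/m^2
Formula: SIL = 10 * log10(I / I_ref)
Compute ratio: I / I_ref = 13690872000
Compute log10: log10(13690872000) = 10.136431
Multiply: SIL = 10 * 10.136431 = 101.36

101.36 dB


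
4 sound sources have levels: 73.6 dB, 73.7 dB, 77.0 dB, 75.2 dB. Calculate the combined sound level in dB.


Formula: L_total = 10 * log10( sum(10^(Li/10)) )
  Source 1: 10^(73.6/10) = 22908676.5277
  Source 2: 10^(73.7/10) = 23442288.1532
  Source 3: 10^(77.0/10) = 50118723.3627
  Source 4: 10^(75.2/10) = 33113112.1483
Sum of linear values = 129582800.1919
L_total = 10 * log10(129582800.1919) = 81.13

81.13 dB


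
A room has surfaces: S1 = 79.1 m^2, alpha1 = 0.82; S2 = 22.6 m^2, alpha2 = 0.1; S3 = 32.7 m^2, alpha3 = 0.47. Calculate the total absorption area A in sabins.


Given surfaces:
  Surface 1: 79.1 * 0.82 = 64.862
  Surface 2: 22.6 * 0.1 = 2.26
  Surface 3: 32.7 * 0.47 = 15.369
Formula: A = sum(Si * alpha_i)
A = 64.862 + 2.26 + 15.369
A = 82.49

82.49 sabins


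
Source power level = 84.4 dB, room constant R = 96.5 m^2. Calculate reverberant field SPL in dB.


Given values:
  Lw = 84.4 dB, R = 96.5 m^2
Formula: SPL = Lw + 10 * log10(4 / R)
Compute 4 / R = 4 / 96.5 = 0.041451
Compute 10 * log10(0.041451) = -13.8246
SPL = 84.4 + (-13.8246) = 70.58

70.58 dB


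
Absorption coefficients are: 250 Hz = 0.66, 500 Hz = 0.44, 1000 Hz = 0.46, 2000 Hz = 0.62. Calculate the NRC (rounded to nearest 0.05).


Given values:
  a_250 = 0.66, a_500 = 0.44
  a_1000 = 0.46, a_2000 = 0.62
Formula: NRC = (a250 + a500 + a1000 + a2000) / 4
Sum = 0.66 + 0.44 + 0.46 + 0.62 = 2.18
NRC = 2.18 / 4 = 0.545
Rounded to nearest 0.05: 0.55

0.55


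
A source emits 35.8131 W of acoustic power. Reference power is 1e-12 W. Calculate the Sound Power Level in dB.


Given values:
  W = 35.8131 W
  W_ref = 1e-12 W
Formula: SWL = 10 * log10(W / W_ref)
Compute ratio: W / W_ref = 35813100000000
Compute log10: log10(35813100000000) = 13.554042
Multiply: SWL = 10 * 13.554042 = 135.54

135.54 dB


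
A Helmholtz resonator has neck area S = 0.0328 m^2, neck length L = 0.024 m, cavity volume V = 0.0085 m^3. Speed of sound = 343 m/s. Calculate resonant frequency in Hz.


Given values:
  S = 0.0328 m^2, L = 0.024 m, V = 0.0085 m^3, c = 343 m/s
Formula: f = (c / (2*pi)) * sqrt(S / (V * L))
Compute V * L = 0.0085 * 0.024 = 0.000204
Compute S / (V * L) = 0.0328 / 0.000204 = 160.7843
Compute sqrt(160.7843) = 12.680075
Compute c / (2*pi) = 343 / 6.283185 = 54.590148
f = 54.590148 * 12.680075 = 692.21

692.21 Hz


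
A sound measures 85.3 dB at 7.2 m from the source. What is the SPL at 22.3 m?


Given values:
  SPL1 = 85.3 dB, r1 = 7.2 m, r2 = 22.3 m
Formula: SPL2 = SPL1 - 20 * log10(r2 / r1)
Compute ratio: r2 / r1 = 22.3 / 7.2 = 3.0972
Compute log10: log10(3.0972) = 0.490969
Compute drop: 20 * 0.490969 = 9.8194
SPL2 = 85.3 - 9.8194 = 75.48

75.48 dB


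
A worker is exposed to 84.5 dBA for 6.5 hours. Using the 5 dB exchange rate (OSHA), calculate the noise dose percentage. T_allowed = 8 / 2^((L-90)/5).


Given values:
  L = 84.5 dBA, T = 6.5 hours
Formula: T_allowed = 8 / 2^((L - 90) / 5)
Compute exponent: (84.5 - 90) / 5 = -1.1
Compute 2^(-1.1) = 0.466516
T_allowed = 8 / 0.466516 = 17.148394 hours
Dose = (T / T_allowed) * 100
Dose = (6.5 / 17.148394) * 100 = 37.9

37.9 %


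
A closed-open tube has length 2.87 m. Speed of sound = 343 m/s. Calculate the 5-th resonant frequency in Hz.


Given values:
  Tube type: closed-open, L = 2.87 m, c = 343 m/s, n = 5
Formula: f_n = (2n - 1) * c / (4 * L)
Compute 2n - 1 = 2*5 - 1 = 9
Compute 4 * L = 4 * 2.87 = 11.48
f = 9 * 343 / 11.48
f = 268.9

268.9 Hz


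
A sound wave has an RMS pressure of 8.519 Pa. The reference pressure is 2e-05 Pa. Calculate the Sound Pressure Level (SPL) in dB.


Given values:
  p = 8.519 Pa
  p_ref = 2e-05 Pa
Formula: SPL = 20 * log10(p / p_ref)
Compute ratio: p / p_ref = 8.519 / 2e-05 = 425950
Compute log10: log10(425950) = 5.629359
Multiply: SPL = 20 * 5.629359 = 112.59

112.59 dB


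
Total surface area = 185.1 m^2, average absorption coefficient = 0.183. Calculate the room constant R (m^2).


Given values:
  S = 185.1 m^2, alpha = 0.183
Formula: R = S * alpha / (1 - alpha)
Numerator: 185.1 * 0.183 = 33.8733
Denominator: 1 - 0.183 = 0.817
R = 33.8733 / 0.817 = 41.46

41.46 m^2


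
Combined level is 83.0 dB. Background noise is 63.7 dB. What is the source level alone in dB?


Given values:
  L_total = 83.0 dB, L_bg = 63.7 dB
Formula: L_source = 10 * log10(10^(L_total/10) - 10^(L_bg/10))
Convert to linear:
  10^(83.0/10) = 199526231.4969
  10^(63.7/10) = 2344228.8153
Difference: 199526231.4969 - 2344228.8153 = 197182002.6816
L_source = 10 * log10(197182002.6816) = 82.95

82.95 dB


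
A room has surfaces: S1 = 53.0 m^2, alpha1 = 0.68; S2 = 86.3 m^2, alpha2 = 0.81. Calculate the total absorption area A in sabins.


Given surfaces:
  Surface 1: 53.0 * 0.68 = 36.04
  Surface 2: 86.3 * 0.81 = 69.903
Formula: A = sum(Si * alpha_i)
A = 36.04 + 69.903
A = 105.94

105.94 sabins


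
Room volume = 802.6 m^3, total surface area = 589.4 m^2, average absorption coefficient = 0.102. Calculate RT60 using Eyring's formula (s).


Given values:
  V = 802.6 m^3, S = 589.4 m^2, alpha = 0.102
Formula: RT60 = 0.161 * V / (-S * ln(1 - alpha))
Compute ln(1 - 0.102) = ln(0.898) = -0.107585
Denominator: -589.4 * -0.107585 = 63.4106
Numerator: 0.161 * 802.6 = 129.2186
RT60 = 129.2186 / 63.4106 = 2.038

2.038 s


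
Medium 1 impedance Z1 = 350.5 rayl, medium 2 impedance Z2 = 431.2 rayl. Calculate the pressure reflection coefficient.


Given values:
  Z1 = 350.5 rayl, Z2 = 431.2 rayl
Formula: R = (Z2 - Z1) / (Z2 + Z1)
Numerator: Z2 - Z1 = 431.2 - 350.5 = 80.7
Denominator: Z2 + Z1 = 431.2 + 350.5 = 781.7
R = 80.7 / 781.7 = 0.1032

0.1032


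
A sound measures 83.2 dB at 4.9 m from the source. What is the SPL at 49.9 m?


Given values:
  SPL1 = 83.2 dB, r1 = 4.9 m, r2 = 49.9 m
Formula: SPL2 = SPL1 - 20 * log10(r2 / r1)
Compute ratio: r2 / r1 = 49.9 / 4.9 = 10.1837
Compute log10: log10(10.1837) = 1.007906
Compute drop: 20 * 1.007906 = 20.1581
SPL2 = 83.2 - 20.1581 = 63.04

63.04 dB


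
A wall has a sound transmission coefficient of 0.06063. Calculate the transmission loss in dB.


Given values:
  tau = 0.06063
Formula: TL = 10 * log10(1 / tau)
Compute 1 / tau = 1 / 0.06063 = 16.4935
Compute log10(16.4935) = 1.217313
TL = 10 * 1.217313 = 12.17

12.17 dB


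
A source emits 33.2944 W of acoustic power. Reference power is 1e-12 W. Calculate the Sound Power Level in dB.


Given values:
  W = 33.2944 W
  W_ref = 1e-12 W
Formula: SWL = 10 * log10(W / W_ref)
Compute ratio: W / W_ref = 33294400000000
Compute log10: log10(33294400000000) = 13.522371
Multiply: SWL = 10 * 13.522371 = 135.22

135.22 dB


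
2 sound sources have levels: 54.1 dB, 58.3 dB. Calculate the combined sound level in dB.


Formula: L_total = 10 * log10( sum(10^(Li/10)) )
  Source 1: 10^(54.1/10) = 257039.5783
  Source 2: 10^(58.3/10) = 676082.9754
Sum of linear values = 933122.5537
L_total = 10 * log10(933122.5537) = 59.7

59.7 dB


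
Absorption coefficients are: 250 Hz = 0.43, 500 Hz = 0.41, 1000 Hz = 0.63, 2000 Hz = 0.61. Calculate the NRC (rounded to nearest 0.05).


Given values:
  a_250 = 0.43, a_500 = 0.41
  a_1000 = 0.63, a_2000 = 0.61
Formula: NRC = (a250 + a500 + a1000 + a2000) / 4
Sum = 0.43 + 0.41 + 0.63 + 0.61 = 2.08
NRC = 2.08 / 4 = 0.52
Rounded to nearest 0.05: 0.5

0.5


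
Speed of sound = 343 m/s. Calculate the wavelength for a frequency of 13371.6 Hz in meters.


Given values:
  c = 343 m/s, f = 13371.6 Hz
Formula: lambda = c / f
lambda = 343 / 13371.6
lambda = 0.0257

0.0257 m


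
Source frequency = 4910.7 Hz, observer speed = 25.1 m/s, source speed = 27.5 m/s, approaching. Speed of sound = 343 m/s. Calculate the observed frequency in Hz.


Given values:
  f_s = 4910.7 Hz, v_o = 25.1 m/s, v_s = 27.5 m/s
  Direction: approaching
Formula: f_o = f_s * (c + v_o) / (c - v_s)
Numerator: c + v_o = 343 + 25.1 = 368.1
Denominator: c - v_s = 343 - 27.5 = 315.5
f_o = 4910.7 * 368.1 / 315.5 = 5729.41

5729.41 Hz


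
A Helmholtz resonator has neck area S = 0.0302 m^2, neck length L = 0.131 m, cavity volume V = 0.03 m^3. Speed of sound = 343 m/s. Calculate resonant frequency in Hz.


Given values:
  S = 0.0302 m^2, L = 0.131 m, V = 0.03 m^3, c = 343 m/s
Formula: f = (c / (2*pi)) * sqrt(S / (V * L))
Compute V * L = 0.03 * 0.131 = 0.00393
Compute S / (V * L) = 0.0302 / 0.00393 = 7.6845
Compute sqrt(7.6845) = 2.772093
Compute c / (2*pi) = 343 / 6.283185 = 54.590148
f = 54.590148 * 2.772093 = 151.33

151.33 Hz


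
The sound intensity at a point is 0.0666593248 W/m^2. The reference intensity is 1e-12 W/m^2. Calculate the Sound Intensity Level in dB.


Given values:
  I = 0.0666593248 W/m^2
  I_ref = 1e-12 W/m^2
Formula: SIL = 10 * log10(I / I_ref)
Compute ratio: I / I_ref = 66659324800
Compute log10: log10(66659324800) = 10.823861
Multiply: SIL = 10 * 10.823861 = 108.24

108.24 dB


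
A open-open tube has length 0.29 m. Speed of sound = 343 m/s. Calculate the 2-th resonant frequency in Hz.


Given values:
  Tube type: open-open, L = 0.29 m, c = 343 m/s, n = 2
Formula: f_n = n * c / (2 * L)
Compute 2 * L = 2 * 0.29 = 0.58
f = 2 * 343 / 0.58
f = 1182.76

1182.76 Hz


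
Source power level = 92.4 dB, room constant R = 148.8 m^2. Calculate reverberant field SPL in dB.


Given values:
  Lw = 92.4 dB, R = 148.8 m^2
Formula: SPL = Lw + 10 * log10(4 / R)
Compute 4 / R = 4 / 148.8 = 0.026882
Compute 10 * log10(0.026882) = -15.7054
SPL = 92.4 + (-15.7054) = 76.69

76.69 dB


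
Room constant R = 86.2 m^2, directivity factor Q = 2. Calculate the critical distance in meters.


Given values:
  R = 86.2 m^2, Q = 2
Formula: d_c = 0.141 * sqrt(Q * R)
Compute Q * R = 2 * 86.2 = 172.4
Compute sqrt(172.4) = 13.1301
d_c = 0.141 * 13.1301 = 1.851

1.851 m


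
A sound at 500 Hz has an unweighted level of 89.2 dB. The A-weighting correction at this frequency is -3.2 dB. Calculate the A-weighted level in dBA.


Given values:
  SPL = 89.2 dB
  A-weighting at 500 Hz = -3.2 dB
Formula: L_A = SPL + A_weight
L_A = 89.2 + (-3.2)
L_A = 86.0

86.0 dBA


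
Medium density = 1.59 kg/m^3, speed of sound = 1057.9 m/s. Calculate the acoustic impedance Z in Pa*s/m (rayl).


Given values:
  rho = 1.59 kg/m^3
  c = 1057.9 m/s
Formula: Z = rho * c
Z = 1.59 * 1057.9
Z = 1682.06

1682.06 rayl


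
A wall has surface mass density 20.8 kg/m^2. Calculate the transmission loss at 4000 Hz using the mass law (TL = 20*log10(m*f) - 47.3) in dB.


Given values:
  m = 20.8 kg/m^2, f = 4000 Hz
Formula: TL = 20 * log10(m * f) - 47.3
Compute m * f = 20.8 * 4000 = 83200.0
Compute log10(83200.0) = 4.920123
Compute 20 * 4.920123 = 98.4025
TL = 98.4025 - 47.3 = 51.1

51.1 dB


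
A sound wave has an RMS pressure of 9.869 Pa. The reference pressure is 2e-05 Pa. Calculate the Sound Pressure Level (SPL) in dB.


Given values:
  p = 9.869 Pa
  p_ref = 2e-05 Pa
Formula: SPL = 20 * log10(p / p_ref)
Compute ratio: p / p_ref = 9.869 / 2e-05 = 493450
Compute log10: log10(493450) = 5.693243
Multiply: SPL = 20 * 5.693243 = 113.86

113.86 dB


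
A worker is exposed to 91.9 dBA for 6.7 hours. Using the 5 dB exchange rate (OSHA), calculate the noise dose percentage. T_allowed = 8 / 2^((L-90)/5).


Given values:
  L = 91.9 dBA, T = 6.7 hours
Formula: T_allowed = 8 / 2^((L - 90) / 5)
Compute exponent: (91.9 - 90) / 5 = 0.38
Compute 2^(0.38) = 1.301342
T_allowed = 8 / 1.301342 = 6.1475 hours
Dose = (T / T_allowed) * 100
Dose = (6.7 / 6.1475) * 100 = 108.99

108.99 %


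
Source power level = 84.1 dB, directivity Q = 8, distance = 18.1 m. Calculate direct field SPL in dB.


Given values:
  Lw = 84.1 dB, Q = 8, r = 18.1 m
Formula: SPL = Lw + 10 * log10(Q / (4 * pi * r^2))
Compute 4 * pi * r^2 = 4 * pi * 18.1^2 = 4116.8687
Compute Q / denom = 8 / 4116.8687 = 0.00194322
Compute 10 * log10(0.00194322) = -27.1148
SPL = 84.1 + (-27.1148) = 56.99

56.99 dB


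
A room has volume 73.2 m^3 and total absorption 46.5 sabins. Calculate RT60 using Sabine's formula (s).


Given values:
  V = 73.2 m^3
  A = 46.5 sabins
Formula: RT60 = 0.161 * V / A
Numerator: 0.161 * 73.2 = 11.7852
RT60 = 11.7852 / 46.5 = 0.253

0.253 s


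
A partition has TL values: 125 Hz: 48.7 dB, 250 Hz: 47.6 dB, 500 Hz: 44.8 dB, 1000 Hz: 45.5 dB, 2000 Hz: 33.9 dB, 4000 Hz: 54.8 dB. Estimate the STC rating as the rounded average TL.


Given TL values at each frequency:
  125 Hz: 48.7 dB
  250 Hz: 47.6 dB
  500 Hz: 44.8 dB
  1000 Hz: 45.5 dB
  2000 Hz: 33.9 dB
  4000 Hz: 54.8 dB
Formula: STC ~ round(average of TL values)
Sum = 48.7 + 47.6 + 44.8 + 45.5 + 33.9 + 54.8 = 275.3
Average = 275.3 / 6 = 45.88
Rounded: 46

46


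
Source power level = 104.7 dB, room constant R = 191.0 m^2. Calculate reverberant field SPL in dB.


Given values:
  Lw = 104.7 dB, R = 191.0 m^2
Formula: SPL = Lw + 10 * log10(4 / R)
Compute 4 / R = 4 / 191.0 = 0.020942
Compute 10 * log10(0.020942) = -16.7898
SPL = 104.7 + (-16.7898) = 87.91

87.91 dB


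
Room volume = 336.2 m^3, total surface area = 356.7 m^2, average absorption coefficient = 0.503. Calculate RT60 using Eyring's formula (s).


Given values:
  V = 336.2 m^3, S = 356.7 m^2, alpha = 0.503
Formula: RT60 = 0.161 * V / (-S * ln(1 - alpha))
Compute ln(1 - 0.503) = ln(0.497) = -0.699165
Denominator: -356.7 * -0.699165 = 249.3922
Numerator: 0.161 * 336.2 = 54.1282
RT60 = 54.1282 / 249.3922 = 0.217

0.217 s


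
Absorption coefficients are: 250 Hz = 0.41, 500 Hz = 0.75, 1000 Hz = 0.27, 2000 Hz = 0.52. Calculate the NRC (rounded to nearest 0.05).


Given values:
  a_250 = 0.41, a_500 = 0.75
  a_1000 = 0.27, a_2000 = 0.52
Formula: NRC = (a250 + a500 + a1000 + a2000) / 4
Sum = 0.41 + 0.75 + 0.27 + 0.52 = 1.95
NRC = 1.95 / 4 = 0.4875
Rounded to nearest 0.05: 0.5

0.5


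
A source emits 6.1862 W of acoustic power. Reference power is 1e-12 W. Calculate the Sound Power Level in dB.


Given values:
  W = 6.1862 W
  W_ref = 1e-12 W
Formula: SWL = 10 * log10(W / W_ref)
Compute ratio: W / W_ref = 6186200000000
Compute log10: log10(6186200000000) = 12.791424
Multiply: SWL = 10 * 12.791424 = 127.91

127.91 dB


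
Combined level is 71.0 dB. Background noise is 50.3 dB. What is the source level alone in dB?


Given values:
  L_total = 71.0 dB, L_bg = 50.3 dB
Formula: L_source = 10 * log10(10^(L_total/10) - 10^(L_bg/10))
Convert to linear:
  10^(71.0/10) = 12589254.1179
  10^(50.3/10) = 107151.9305
Difference: 12589254.1179 - 107151.9305 = 12482102.1874
L_source = 10 * log10(12482102.1874) = 70.96

70.96 dB


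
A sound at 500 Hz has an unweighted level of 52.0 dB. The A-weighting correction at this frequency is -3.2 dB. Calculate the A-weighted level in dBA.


Given values:
  SPL = 52.0 dB
  A-weighting at 500 Hz = -3.2 dB
Formula: L_A = SPL + A_weight
L_A = 52.0 + (-3.2)
L_A = 48.8

48.8 dBA


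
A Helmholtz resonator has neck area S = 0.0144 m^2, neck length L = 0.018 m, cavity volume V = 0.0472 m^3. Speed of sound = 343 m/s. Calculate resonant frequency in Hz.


Given values:
  S = 0.0144 m^2, L = 0.018 m, V = 0.0472 m^3, c = 343 m/s
Formula: f = (c / (2*pi)) * sqrt(S / (V * L))
Compute V * L = 0.0472 * 0.018 = 0.0008496
Compute S / (V * L) = 0.0144 / 0.0008496 = 16.9492
Compute sqrt(16.9492) = 4.116941
Compute c / (2*pi) = 343 / 6.283185 = 54.590148
f = 54.590148 * 4.116941 = 224.74

224.74 Hz


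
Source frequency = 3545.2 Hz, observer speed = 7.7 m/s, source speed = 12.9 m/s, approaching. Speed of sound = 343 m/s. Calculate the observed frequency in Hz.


Given values:
  f_s = 3545.2 Hz, v_o = 7.7 m/s, v_s = 12.9 m/s
  Direction: approaching
Formula: f_o = f_s * (c + v_o) / (c - v_s)
Numerator: c + v_o = 343 + 7.7 = 350.7
Denominator: c - v_s = 343 - 12.9 = 330.1
f_o = 3545.2 * 350.7 / 330.1 = 3766.44

3766.44 Hz


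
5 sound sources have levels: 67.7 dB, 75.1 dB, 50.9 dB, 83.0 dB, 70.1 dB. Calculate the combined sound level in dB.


Formula: L_total = 10 * log10( sum(10^(Li/10)) )
  Source 1: 10^(67.7/10) = 5888436.5536
  Source 2: 10^(75.1/10) = 32359365.693
  Source 3: 10^(50.9/10) = 123026.8771
  Source 4: 10^(83.0/10) = 199526231.4969
  Source 5: 10^(70.1/10) = 10232929.9228
Sum of linear values = 248129990.5434
L_total = 10 * log10(248129990.5434) = 83.95

83.95 dB


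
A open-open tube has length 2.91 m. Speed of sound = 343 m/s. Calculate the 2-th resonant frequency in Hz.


Given values:
  Tube type: open-open, L = 2.91 m, c = 343 m/s, n = 2
Formula: f_n = n * c / (2 * L)
Compute 2 * L = 2 * 2.91 = 5.82
f = 2 * 343 / 5.82
f = 117.87

117.87 Hz


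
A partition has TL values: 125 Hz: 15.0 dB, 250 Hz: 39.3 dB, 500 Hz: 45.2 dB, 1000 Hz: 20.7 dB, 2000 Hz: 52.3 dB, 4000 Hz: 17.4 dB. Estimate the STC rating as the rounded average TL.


Given TL values at each frequency:
  125 Hz: 15.0 dB
  250 Hz: 39.3 dB
  500 Hz: 45.2 dB
  1000 Hz: 20.7 dB
  2000 Hz: 52.3 dB
  4000 Hz: 17.4 dB
Formula: STC ~ round(average of TL values)
Sum = 15.0 + 39.3 + 45.2 + 20.7 + 52.3 + 17.4 = 189.9
Average = 189.9 / 6 = 31.65
Rounded: 32

32


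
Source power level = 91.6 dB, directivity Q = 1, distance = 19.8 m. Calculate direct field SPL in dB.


Given values:
  Lw = 91.6 dB, Q = 1, r = 19.8 m
Formula: SPL = Lw + 10 * log10(Q / (4 * pi * r^2))
Compute 4 * pi * r^2 = 4 * pi * 19.8^2 = 4926.5199
Compute Q / denom = 1 / 4926.5199 = 0.00020298
Compute 10 * log10(0.00020298) = -36.9255
SPL = 91.6 + (-36.9255) = 54.67

54.67 dB


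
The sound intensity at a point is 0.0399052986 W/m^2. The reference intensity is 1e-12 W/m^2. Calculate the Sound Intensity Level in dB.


Given values:
  I = 0.0399052986 W/m^2
  I_ref = 1e-12 W/m^2
Formula: SIL = 10 * log10(I / I_ref)
Compute ratio: I / I_ref = 39905298600
Compute log10: log10(39905298600) = 10.601031
Multiply: SIL = 10 * 10.601031 = 106.01

106.01 dB


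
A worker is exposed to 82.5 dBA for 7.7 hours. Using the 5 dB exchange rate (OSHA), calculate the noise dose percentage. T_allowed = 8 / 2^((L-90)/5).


Given values:
  L = 82.5 dBA, T = 7.7 hours
Formula: T_allowed = 8 / 2^((L - 90) / 5)
Compute exponent: (82.5 - 90) / 5 = -1.5
Compute 2^(-1.5) = 0.353553
T_allowed = 8 / 0.353553 = 22.627442 hours
Dose = (T / T_allowed) * 100
Dose = (7.7 / 22.627442) * 100 = 34.03

34.03 %


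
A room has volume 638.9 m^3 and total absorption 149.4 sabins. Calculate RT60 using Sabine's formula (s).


Given values:
  V = 638.9 m^3
  A = 149.4 sabins
Formula: RT60 = 0.161 * V / A
Numerator: 0.161 * 638.9 = 102.8629
RT60 = 102.8629 / 149.4 = 0.689

0.689 s


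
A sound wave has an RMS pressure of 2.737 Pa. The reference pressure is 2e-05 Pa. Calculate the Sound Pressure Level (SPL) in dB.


Given values:
  p = 2.737 Pa
  p_ref = 2e-05 Pa
Formula: SPL = 20 * log10(p / p_ref)
Compute ratio: p / p_ref = 2.737 / 2e-05 = 136850
Compute log10: log10(136850) = 5.136245
Multiply: SPL = 20 * 5.136245 = 102.72

102.72 dB


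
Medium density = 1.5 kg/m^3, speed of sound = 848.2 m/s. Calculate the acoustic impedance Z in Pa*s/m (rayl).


Given values:
  rho = 1.5 kg/m^3
  c = 848.2 m/s
Formula: Z = rho * c
Z = 1.5 * 848.2
Z = 1272.3

1272.3 rayl


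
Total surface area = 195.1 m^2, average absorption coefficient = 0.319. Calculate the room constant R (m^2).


Given values:
  S = 195.1 m^2, alpha = 0.319
Formula: R = S * alpha / (1 - alpha)
Numerator: 195.1 * 0.319 = 62.2369
Denominator: 1 - 0.319 = 0.681
R = 62.2369 / 0.681 = 91.39

91.39 m^2


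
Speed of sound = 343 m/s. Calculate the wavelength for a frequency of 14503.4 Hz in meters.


Given values:
  c = 343 m/s, f = 14503.4 Hz
Formula: lambda = c / f
lambda = 343 / 14503.4
lambda = 0.0236

0.0236 m


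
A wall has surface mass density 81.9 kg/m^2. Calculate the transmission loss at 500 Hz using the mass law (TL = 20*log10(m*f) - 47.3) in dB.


Given values:
  m = 81.9 kg/m^2, f = 500 Hz
Formula: TL = 20 * log10(m * f) - 47.3
Compute m * f = 81.9 * 500 = 40950.0
Compute log10(40950.0) = 4.612254
Compute 20 * 4.612254 = 92.2451
TL = 92.2451 - 47.3 = 44.95

44.95 dB


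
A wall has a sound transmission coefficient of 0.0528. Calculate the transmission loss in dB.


Given values:
  tau = 0.0528
Formula: TL = 10 * log10(1 / tau)
Compute 1 / tau = 1 / 0.0528 = 18.9394
Compute log10(18.9394) = 1.277366
TL = 10 * 1.277366 = 12.77

12.77 dB


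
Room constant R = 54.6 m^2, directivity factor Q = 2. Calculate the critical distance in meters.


Given values:
  R = 54.6 m^2, Q = 2
Formula: d_c = 0.141 * sqrt(Q * R)
Compute Q * R = 2 * 54.6 = 109.2
Compute sqrt(109.2) = 10.4499
d_c = 0.141 * 10.4499 = 1.473

1.473 m


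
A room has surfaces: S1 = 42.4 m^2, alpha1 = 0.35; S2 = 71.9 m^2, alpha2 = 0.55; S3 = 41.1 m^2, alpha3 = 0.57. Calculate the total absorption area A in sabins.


Given surfaces:
  Surface 1: 42.4 * 0.35 = 14.84
  Surface 2: 71.9 * 0.55 = 39.545
  Surface 3: 41.1 * 0.57 = 23.427
Formula: A = sum(Si * alpha_i)
A = 14.84 + 39.545 + 23.427
A = 77.81

77.81 sabins


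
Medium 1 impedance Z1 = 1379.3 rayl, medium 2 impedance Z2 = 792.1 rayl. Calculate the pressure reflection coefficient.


Given values:
  Z1 = 1379.3 rayl, Z2 = 792.1 rayl
Formula: R = (Z2 - Z1) / (Z2 + Z1)
Numerator: Z2 - Z1 = 792.1 - 1379.3 = -587.2
Denominator: Z2 + Z1 = 792.1 + 1379.3 = 2171.4
R = -587.2 / 2171.4 = -0.2704

-0.2704


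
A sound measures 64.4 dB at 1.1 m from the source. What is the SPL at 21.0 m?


Given values:
  SPL1 = 64.4 dB, r1 = 1.1 m, r2 = 21.0 m
Formula: SPL2 = SPL1 - 20 * log10(r2 / r1)
Compute ratio: r2 / r1 = 21.0 / 1.1 = 19.0909
Compute log10: log10(19.0909) = 1.280826
Compute drop: 20 * 1.280826 = 25.6165
SPL2 = 64.4 - 25.6165 = 38.78

38.78 dB


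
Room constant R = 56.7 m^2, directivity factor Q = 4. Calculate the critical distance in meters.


Given values:
  R = 56.7 m^2, Q = 4
Formula: d_c = 0.141 * sqrt(Q * R)
Compute Q * R = 4 * 56.7 = 226.8
Compute sqrt(226.8) = 15.0599
d_c = 0.141 * 15.0599 = 2.123

2.123 m


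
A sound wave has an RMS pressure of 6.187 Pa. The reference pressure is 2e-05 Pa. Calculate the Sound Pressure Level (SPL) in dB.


Given values:
  p = 6.187 Pa
  p_ref = 2e-05 Pa
Formula: SPL = 20 * log10(p / p_ref)
Compute ratio: p / p_ref = 6.187 / 2e-05 = 309350
Compute log10: log10(309350) = 5.49045
Multiply: SPL = 20 * 5.49045 = 109.81

109.81 dB
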